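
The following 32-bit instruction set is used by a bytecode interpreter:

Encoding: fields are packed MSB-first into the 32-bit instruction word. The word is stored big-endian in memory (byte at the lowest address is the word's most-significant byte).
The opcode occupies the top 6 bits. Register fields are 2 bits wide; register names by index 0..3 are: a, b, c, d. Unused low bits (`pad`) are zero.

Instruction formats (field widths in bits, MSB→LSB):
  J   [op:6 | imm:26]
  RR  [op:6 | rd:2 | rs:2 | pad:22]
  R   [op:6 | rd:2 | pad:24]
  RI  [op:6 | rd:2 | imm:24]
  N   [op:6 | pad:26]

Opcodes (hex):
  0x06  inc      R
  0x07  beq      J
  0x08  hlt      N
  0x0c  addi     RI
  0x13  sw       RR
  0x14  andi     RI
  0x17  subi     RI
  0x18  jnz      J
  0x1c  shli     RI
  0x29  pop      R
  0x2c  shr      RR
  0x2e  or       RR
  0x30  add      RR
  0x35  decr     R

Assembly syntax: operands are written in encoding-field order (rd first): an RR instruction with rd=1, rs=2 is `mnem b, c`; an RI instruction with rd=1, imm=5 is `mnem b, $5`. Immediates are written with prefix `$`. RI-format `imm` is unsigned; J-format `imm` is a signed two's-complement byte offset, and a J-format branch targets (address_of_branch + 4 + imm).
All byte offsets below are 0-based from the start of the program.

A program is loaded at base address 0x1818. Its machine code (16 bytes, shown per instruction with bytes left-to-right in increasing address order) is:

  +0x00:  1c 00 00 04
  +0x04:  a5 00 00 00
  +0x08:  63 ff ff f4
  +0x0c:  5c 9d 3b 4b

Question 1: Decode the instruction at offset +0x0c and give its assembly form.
off 0x0c: read 5c 9d 3b 4b as big → 0x5c9d3b4b
  op=0x5c9d3b4b>>26=0x17 ⇒ subi (RI)
  [25:24] rd=0 = a
  [23:0] imm=10304331 = $10304331

subi a, $10304331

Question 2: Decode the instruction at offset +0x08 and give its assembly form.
jnz $-12

off 0x08: read 63 ff ff f4 as big → 0x63fffff4
  opcode bits[31:26]=0x18: jnz/J
  [25:0] imm=67108852 (s26→-12) = $-12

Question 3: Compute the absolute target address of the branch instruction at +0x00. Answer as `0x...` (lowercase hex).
off 0x00: read 1c 00 00 04 as big → 0x1c000004
  top 6b → 0x7 → beq [J]
  imm@[25:0]=0x4 ⇒ $4
  target = base 0x1818 + off 0x00 + 4 + imm 4 = 0x1820

0x1820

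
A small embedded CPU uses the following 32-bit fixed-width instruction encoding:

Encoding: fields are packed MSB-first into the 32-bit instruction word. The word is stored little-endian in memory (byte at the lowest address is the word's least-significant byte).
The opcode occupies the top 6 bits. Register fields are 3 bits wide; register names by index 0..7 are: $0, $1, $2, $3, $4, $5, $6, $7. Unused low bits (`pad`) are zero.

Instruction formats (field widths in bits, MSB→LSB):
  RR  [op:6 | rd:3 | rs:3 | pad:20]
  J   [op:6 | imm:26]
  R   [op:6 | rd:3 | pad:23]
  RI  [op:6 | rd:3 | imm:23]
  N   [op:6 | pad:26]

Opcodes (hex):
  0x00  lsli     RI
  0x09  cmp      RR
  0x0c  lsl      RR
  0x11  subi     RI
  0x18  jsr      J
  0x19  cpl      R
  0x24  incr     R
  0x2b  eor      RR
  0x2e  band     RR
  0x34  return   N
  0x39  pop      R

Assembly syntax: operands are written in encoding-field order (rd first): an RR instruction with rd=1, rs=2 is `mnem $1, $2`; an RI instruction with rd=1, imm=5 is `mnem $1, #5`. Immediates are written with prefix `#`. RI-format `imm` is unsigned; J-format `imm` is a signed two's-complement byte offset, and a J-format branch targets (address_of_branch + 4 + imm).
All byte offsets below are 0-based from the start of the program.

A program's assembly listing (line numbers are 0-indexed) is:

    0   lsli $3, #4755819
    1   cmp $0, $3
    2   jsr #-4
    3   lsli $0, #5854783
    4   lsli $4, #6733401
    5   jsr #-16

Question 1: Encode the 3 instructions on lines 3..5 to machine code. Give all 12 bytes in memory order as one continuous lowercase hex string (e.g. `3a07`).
3f56590059be6602f0ffff63

L3: lsli op=0x0:6|rd=0:3|imm=5854783:23 ⇒ 0x0059563f ⇒ little 3f 56 59 00
L4: lsli op=0x0:6|rd=4:3|imm=6733401:23 ⇒ 0x0266be59 ⇒ little 59 be 66 02
L5: jsr op=0x18:6|imm=-16:26 ⇒ 0x63fffff0 ⇒ little f0 ff ff 63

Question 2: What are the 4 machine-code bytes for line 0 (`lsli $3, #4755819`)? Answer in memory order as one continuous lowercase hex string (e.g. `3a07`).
0. lsli fields op=0x0:6|rd=3:3|imm=4755819:23 → word 01c8916bh → 6b 91 c8 01

6b91c801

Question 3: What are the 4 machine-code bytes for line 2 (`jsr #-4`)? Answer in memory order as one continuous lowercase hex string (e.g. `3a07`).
line 2 (jsr): pack op=0x18:6|imm=-4:26 = 0x63fffffc; little→ fc ff ff 63

fcffff63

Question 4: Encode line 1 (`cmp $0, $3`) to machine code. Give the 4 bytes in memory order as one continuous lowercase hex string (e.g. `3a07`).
line 1 (cmp): pack op=0x9:6|rd=0:3|rs=3:3|pad=0:20 = 0x24300000; little→ 00 00 30 24

00003024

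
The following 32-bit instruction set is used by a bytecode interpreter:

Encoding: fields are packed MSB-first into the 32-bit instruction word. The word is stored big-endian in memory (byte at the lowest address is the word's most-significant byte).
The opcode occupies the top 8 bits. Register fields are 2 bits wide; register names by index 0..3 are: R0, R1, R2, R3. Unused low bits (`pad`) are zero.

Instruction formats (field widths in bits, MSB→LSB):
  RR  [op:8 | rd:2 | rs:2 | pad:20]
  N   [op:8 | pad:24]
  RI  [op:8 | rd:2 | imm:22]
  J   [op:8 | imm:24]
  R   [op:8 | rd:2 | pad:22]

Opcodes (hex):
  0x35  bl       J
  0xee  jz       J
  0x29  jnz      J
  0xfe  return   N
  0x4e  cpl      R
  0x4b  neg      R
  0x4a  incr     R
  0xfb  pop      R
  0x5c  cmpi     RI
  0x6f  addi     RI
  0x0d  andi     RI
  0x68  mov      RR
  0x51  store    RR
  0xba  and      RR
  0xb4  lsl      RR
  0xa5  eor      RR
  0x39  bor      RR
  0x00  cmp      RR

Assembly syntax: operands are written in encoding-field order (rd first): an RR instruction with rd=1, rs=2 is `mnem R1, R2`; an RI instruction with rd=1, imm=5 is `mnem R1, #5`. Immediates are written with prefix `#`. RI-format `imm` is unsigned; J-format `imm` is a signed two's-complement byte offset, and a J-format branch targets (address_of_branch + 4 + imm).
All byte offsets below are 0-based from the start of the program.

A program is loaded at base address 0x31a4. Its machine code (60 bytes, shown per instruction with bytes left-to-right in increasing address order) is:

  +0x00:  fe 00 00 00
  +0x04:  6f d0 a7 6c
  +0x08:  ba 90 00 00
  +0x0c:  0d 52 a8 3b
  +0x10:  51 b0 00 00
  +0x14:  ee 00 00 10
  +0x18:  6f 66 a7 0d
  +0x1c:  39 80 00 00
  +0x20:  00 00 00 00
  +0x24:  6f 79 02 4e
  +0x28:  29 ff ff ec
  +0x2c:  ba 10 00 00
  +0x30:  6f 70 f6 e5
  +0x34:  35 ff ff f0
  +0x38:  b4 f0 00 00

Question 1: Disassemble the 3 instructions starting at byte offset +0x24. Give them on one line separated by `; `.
addi R1, #3736142; jnz #-20; and R0, R1

@+24  big-endian(6f 79 02 4e) = 0x6f79024e
  opcode bits[31:24]=0x6f: addi/RI
  rd: (w>>22)&0x3=0x1 → R1
  imm: (w>>0)&0x3fffff=0x39024e → #3736142
@+28  big-endian(29 ff ff ec) = 0x29ffffec
  opcode bits[31:24]=0x29: jnz/J
  imm: (w>>0)&0xffffff=0xffffec (s24→-20) → #-20
@+2c  big-endian(ba 10 00 00) = 0xba100000
  opcode bits[31:24]=0xba: and/RR
  rd: (w>>22)&0x3=0x0 → R0
  rs: (w>>20)&0x3=0x1 → R1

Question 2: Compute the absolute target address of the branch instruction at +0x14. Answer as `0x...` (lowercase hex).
+0x14: ee 00 00 10 ⇒ word 0xee000010 (big)
  op=0xee000010>>24=0xee ⇒ jz (J)
  [23:0] imm=16 = #16
  target = base 0x31a4 + off 0x14 + 4 + imm 16 = 0x31cc

0x31cc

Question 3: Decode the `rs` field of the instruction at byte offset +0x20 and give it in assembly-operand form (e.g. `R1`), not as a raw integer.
R0

@+20  big-endian(00 00 00 00) = 0x00000000
  top 8b → 0x0 → cmp [RR]
  [23:22] rd=0 = R0
  [21:20] rs=0 = R0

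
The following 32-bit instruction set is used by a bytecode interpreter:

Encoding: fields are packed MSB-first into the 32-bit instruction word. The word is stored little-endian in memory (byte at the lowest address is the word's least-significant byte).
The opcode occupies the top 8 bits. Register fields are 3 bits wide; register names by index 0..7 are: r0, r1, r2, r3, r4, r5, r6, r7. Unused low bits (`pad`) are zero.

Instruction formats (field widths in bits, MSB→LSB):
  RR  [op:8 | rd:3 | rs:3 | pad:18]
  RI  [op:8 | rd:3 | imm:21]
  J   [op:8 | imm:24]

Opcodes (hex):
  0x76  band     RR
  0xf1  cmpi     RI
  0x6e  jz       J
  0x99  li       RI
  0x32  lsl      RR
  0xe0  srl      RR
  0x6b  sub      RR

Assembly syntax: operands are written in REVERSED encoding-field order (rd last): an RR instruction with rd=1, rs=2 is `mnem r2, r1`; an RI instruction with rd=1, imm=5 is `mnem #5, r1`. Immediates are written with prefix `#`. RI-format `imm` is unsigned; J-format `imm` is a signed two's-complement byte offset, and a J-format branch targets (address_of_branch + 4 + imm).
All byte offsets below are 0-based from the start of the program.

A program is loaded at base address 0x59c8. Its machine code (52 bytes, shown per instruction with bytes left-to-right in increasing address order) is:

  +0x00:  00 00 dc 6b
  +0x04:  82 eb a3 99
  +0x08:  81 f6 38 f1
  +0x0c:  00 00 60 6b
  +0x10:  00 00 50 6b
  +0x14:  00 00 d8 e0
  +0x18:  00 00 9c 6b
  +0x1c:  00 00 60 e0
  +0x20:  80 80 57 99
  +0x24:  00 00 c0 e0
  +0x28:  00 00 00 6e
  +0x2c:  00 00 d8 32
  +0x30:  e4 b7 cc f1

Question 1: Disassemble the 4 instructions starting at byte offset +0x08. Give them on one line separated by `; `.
@+08  little-endian(81 f6 38 f1) = 0xf138f681
  top 8b → 0xf1 → cmpi [RI]
  rd: (w>>21)&0x7=0x1 → r1
  imm: (w>>0)&0x1fffff=0x18f681 → #1635969
@+0c  little-endian(00 00 60 6b) = 0x6b600000
  top 8b → 0x6b → sub [RR]
  rd: (w>>21)&0x7=0x3 → r3
  rs: (w>>18)&0x7=0x0 → r0
@+10  little-endian(00 00 50 6b) = 0x6b500000
  top 8b → 0x6b → sub [RR]
  rd: (w>>21)&0x7=0x2 → r2
  rs: (w>>18)&0x7=0x4 → r4
@+14  little-endian(00 00 d8 e0) = 0xe0d80000
  top 8b → 0xe0 → srl [RR]
  rd: (w>>21)&0x7=0x6 → r6
  rs: (w>>18)&0x7=0x6 → r6

cmpi #1635969, r1; sub r0, r3; sub r4, r2; srl r6, r6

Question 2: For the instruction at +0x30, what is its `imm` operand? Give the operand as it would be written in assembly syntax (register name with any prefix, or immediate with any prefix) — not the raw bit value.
#833508

[30] e4 b7 cc f1 → 0xf1ccb7e4
  op=0xf1ccb7e4>>24=0xf1 ⇒ cmpi (RI)
  [23:21] rd=6 = r6
  [20:0] imm=833508 = #833508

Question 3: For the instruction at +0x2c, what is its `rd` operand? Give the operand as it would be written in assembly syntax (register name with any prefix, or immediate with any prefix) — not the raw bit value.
r6

@+2c  little-endian(00 00 d8 32) = 0x32d80000
  op=0x32d80000>>24=0x32 ⇒ lsl (RR)
  [23:21] rd=6 = r6
  [20:18] rs=6 = r6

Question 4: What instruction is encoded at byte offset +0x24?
srl r0, r6

@+24  little-endian(00 00 c0 e0) = 0xe0c00000
  top 8b → 0xe0 → srl [RR]
  rd@[23:21]=0x6 ⇒ r6
  rs@[20:18]=0x0 ⇒ r0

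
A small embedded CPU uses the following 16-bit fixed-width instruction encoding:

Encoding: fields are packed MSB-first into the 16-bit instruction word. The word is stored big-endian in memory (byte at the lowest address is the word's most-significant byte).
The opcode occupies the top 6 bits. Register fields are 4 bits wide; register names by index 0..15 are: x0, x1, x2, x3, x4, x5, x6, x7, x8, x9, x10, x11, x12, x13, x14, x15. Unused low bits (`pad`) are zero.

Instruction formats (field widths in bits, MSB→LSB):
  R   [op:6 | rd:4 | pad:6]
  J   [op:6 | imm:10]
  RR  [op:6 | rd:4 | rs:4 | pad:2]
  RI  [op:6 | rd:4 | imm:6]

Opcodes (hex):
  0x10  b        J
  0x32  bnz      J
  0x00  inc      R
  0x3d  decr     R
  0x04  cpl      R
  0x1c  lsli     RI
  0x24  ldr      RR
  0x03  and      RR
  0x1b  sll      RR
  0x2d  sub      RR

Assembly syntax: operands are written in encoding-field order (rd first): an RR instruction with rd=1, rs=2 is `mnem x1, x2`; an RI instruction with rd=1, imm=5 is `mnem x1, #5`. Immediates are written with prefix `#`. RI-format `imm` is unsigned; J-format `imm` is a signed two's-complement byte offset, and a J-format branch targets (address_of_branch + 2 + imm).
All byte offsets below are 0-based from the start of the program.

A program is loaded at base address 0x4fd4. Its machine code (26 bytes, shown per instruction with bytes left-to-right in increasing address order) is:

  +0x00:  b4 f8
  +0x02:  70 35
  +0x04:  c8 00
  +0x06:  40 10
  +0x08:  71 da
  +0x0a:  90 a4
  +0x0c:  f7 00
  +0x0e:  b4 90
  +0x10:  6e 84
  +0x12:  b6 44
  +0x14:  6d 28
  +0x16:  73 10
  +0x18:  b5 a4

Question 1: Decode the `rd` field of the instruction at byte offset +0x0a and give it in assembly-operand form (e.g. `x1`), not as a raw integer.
[0a] 90 a4 → 0x90a4
  opcode bits[15:10]=0x24: ldr/RR
  rd@[9:6]=0x2 ⇒ x2
  rs@[5:2]=0x9 ⇒ x9

x2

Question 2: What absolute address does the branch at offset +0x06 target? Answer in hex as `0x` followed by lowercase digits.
+0x06: 40 10 ⇒ word 0x4010 (big)
  opcode bits[15:10]=0x10: b/J
  imm@[9:0]=0x10 ⇒ #16
  target = base 0x4fd4 + off 0x06 + 2 + imm 16 = 0x4fec

0x4fec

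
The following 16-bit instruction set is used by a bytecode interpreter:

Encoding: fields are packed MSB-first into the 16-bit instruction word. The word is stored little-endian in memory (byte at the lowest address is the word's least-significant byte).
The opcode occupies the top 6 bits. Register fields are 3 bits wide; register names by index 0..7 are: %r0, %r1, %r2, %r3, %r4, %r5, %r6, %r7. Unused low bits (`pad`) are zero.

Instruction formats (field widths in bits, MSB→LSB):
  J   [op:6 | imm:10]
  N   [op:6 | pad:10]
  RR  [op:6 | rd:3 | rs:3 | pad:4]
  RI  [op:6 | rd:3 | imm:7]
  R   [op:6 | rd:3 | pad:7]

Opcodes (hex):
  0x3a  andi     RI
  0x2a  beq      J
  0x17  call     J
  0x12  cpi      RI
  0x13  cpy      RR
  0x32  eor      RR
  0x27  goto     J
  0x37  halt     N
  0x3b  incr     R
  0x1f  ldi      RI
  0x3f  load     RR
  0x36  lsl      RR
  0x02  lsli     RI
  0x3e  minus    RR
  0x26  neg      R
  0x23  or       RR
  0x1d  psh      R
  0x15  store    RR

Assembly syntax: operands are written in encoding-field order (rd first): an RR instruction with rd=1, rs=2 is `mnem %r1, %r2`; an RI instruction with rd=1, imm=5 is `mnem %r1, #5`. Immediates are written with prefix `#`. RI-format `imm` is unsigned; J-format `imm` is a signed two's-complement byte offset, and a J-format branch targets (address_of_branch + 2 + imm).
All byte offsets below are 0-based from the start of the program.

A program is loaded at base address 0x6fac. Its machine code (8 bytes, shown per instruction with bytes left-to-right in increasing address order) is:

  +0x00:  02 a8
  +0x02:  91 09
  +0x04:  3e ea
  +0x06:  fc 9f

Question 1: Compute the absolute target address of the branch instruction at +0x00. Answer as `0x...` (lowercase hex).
+0x00: 02 a8 ⇒ word 0xa802 (little)
  opcode bits[15:10]=0x2a: beq/J
  imm@[9:0]=0x2 ⇒ #2
  target = base 0x6fac + off 0x00 + 2 + imm 2 = 0x6fb0

0x6fb0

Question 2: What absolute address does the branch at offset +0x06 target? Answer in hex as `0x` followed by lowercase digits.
+0x06: fc 9f ⇒ word 0x9ffc (little)
  op=0x9ffc>>10=0x27 ⇒ goto (J)
  imm@[9:0]=0x3fc (s10→-4) ⇒ #-4
  target = base 0x6fac + off 0x06 + 2 + imm -4 = 0x6fb0

0x6fb0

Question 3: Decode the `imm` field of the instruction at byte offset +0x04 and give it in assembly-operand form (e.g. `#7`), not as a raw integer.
[04] 3e ea → 0xea3e
  top 6b → 0x3a → andi [RI]
  [9:7] rd=4 = %r4
  [6:0] imm=62 = #62

#62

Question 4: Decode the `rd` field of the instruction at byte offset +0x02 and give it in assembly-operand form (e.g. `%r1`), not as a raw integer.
%r3

+0x02: 91 09 ⇒ word 0x0991 (little)
  top 6b → 0x2 → lsli [RI]
  rd@[9:7]=0x3 ⇒ %r3
  imm@[6:0]=0x11 ⇒ #17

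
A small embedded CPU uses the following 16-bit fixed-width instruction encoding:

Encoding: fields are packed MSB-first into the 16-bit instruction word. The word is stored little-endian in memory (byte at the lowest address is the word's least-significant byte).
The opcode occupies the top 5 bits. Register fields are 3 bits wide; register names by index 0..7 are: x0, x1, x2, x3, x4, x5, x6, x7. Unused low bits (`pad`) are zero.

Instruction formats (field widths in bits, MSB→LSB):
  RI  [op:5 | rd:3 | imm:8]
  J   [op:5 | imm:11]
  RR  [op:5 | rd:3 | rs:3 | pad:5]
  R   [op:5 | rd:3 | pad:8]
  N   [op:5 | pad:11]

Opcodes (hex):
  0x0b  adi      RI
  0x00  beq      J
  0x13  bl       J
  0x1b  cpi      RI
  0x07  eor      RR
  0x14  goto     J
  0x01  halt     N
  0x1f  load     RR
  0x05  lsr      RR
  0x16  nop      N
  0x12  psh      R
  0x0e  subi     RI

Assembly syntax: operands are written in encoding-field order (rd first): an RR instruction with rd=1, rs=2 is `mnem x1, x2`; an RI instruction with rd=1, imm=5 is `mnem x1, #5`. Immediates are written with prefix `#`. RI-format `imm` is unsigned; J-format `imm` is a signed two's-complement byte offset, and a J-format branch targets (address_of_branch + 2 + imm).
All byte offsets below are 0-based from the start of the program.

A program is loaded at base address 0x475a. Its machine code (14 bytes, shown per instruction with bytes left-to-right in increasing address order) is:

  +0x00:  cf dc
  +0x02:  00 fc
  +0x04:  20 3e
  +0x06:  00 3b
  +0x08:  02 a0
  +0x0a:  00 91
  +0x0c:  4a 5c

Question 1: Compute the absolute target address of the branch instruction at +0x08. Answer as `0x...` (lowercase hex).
+0x08: 02 a0 ⇒ word 0xa002 (little)
  op=0xa002>>11=0x14 ⇒ goto (J)
  imm: (w>>0)&0x7ff=0x2 → #2
  target = base 0x475a + off 0x08 + 2 + imm 2 = 0x4766

0x4766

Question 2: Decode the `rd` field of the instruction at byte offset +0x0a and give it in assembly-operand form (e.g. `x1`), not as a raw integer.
@+0a  little-endian(00 91) = 0x9100
  op=0x9100>>11=0x12 ⇒ psh (R)
  [10:8] rd=1 = x1

x1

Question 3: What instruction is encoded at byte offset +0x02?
load x4, x0

+0x02: 00 fc ⇒ word 0xfc00 (little)
  op=0xfc00>>11=0x1f ⇒ load (RR)
  rd@[10:8]=0x4 ⇒ x4
  rs@[7:5]=0x0 ⇒ x0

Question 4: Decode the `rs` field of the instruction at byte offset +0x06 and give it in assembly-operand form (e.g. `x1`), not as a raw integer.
x0

[06] 00 3b → 0x3b00
  opcode bits[15:11]=0x7: eor/RR
  rd: (w>>8)&0x7=0x3 → x3
  rs: (w>>5)&0x7=0x0 → x0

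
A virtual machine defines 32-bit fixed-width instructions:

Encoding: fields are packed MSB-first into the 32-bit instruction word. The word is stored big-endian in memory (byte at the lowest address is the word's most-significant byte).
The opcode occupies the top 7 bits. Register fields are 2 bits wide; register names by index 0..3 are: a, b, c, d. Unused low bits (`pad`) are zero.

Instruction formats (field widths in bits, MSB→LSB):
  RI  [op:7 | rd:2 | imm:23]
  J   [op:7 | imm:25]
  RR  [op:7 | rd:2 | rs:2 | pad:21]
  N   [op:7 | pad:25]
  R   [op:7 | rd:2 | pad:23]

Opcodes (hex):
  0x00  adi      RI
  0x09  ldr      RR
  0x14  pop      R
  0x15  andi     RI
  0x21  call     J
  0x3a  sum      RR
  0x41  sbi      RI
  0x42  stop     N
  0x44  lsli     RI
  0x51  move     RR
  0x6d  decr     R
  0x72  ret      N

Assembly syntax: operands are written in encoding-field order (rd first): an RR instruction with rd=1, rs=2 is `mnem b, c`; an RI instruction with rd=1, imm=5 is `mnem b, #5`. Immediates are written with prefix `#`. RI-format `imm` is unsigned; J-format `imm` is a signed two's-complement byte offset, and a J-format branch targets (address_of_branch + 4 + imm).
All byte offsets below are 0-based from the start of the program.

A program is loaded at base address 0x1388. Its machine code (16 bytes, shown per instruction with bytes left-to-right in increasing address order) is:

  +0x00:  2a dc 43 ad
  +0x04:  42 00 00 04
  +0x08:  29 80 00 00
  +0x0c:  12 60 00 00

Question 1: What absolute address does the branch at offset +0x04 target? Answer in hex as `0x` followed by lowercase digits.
@+04  big-endian(42 00 00 04) = 0x42000004
  op=0x42000004>>25=0x21 ⇒ call (J)
  [24:0] imm=4 = #4
  target = base 0x1388 + off 0x04 + 4 + imm 4 = 0x1394

0x1394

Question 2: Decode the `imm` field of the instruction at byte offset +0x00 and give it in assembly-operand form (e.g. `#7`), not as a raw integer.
[00] 2a dc 43 ad → 0x2adc43ad
  top 7b → 0x15 → andi [RI]
  rd: (w>>23)&0x3=0x1 → b
  imm: (w>>0)&0x7fffff=0x5c43ad → #6046637

#6046637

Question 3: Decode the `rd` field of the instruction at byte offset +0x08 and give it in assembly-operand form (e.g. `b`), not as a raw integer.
d

@+08  big-endian(29 80 00 00) = 0x29800000
  opcode bits[31:25]=0x14: pop/R
  rd: (w>>23)&0x3=0x3 → d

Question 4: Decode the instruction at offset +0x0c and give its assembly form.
ldr a, d

+0x0c: 12 60 00 00 ⇒ word 0x12600000 (big)
  opcode bits[31:25]=0x9: ldr/RR
  rd: (w>>23)&0x3=0x0 → a
  rs: (w>>21)&0x3=0x3 → d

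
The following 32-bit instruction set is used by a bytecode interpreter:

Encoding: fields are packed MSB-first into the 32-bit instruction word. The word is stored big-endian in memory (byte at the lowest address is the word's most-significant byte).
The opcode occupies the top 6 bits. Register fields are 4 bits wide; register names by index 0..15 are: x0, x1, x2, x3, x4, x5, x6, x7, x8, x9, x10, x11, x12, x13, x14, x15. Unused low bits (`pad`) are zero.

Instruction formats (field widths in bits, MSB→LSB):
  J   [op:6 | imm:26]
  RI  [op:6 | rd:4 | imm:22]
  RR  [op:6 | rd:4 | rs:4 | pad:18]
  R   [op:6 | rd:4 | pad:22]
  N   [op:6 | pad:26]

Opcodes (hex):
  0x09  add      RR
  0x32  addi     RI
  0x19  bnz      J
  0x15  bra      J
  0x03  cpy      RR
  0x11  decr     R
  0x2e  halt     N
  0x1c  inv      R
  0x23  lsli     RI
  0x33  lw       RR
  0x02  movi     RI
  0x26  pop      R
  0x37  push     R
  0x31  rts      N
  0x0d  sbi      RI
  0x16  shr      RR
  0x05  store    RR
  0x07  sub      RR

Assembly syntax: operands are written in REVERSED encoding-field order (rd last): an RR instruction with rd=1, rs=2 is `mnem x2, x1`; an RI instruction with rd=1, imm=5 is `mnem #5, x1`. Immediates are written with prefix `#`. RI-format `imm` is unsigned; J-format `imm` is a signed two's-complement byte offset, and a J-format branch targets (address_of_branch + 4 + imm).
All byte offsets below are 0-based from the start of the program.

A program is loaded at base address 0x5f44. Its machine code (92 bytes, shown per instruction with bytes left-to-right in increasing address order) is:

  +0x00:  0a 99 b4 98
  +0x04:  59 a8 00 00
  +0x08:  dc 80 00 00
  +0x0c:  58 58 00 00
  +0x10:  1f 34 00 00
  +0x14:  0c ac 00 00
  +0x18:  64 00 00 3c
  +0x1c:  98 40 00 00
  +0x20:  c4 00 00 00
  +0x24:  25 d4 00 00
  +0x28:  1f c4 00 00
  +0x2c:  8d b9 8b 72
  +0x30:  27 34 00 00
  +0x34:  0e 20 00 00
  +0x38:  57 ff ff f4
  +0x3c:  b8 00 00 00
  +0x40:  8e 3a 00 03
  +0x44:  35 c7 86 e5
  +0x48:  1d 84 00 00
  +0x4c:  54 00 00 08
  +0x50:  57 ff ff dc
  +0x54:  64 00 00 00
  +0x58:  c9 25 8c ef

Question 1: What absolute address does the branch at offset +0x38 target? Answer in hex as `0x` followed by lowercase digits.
0x5f74

off 0x38: read 57 ff ff f4 as big → 0x57fffff4
  opcode bits[31:26]=0x15: bra/J
  imm: (w>>0)&0x3ffffff=0x3fffff4 (s26→-12) → #-12
  target = base 0x5f44 + off 0x38 + 4 + imm -12 = 0x5f74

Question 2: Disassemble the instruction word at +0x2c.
+0x2c: 8d b9 8b 72 ⇒ word 0x8db98b72 (big)
  opcode bits[31:26]=0x23: lsli/RI
  rd@[25:22]=0x6 ⇒ x6
  imm@[21:0]=0x398b72 ⇒ #3771250

lsli #3771250, x6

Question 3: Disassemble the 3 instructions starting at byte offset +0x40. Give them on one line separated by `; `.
off 0x40: read 8e 3a 00 03 as big → 0x8e3a0003
  opcode bits[31:26]=0x23: lsli/RI
  [25:22] rd=8 = x8
  [21:0] imm=3801091 = #3801091
off 0x44: read 35 c7 86 e5 as big → 0x35c786e5
  opcode bits[31:26]=0xd: sbi/RI
  [25:22] rd=7 = x7
  [21:0] imm=493285 = #493285
off 0x48: read 1d 84 00 00 as big → 0x1d840000
  opcode bits[31:26]=0x7: sub/RR
  [25:22] rd=6 = x6
  [21:18] rs=1 = x1

lsli #3801091, x8; sbi #493285, x7; sub x1, x6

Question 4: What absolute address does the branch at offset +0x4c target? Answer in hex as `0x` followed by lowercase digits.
0x5f9c

+0x4c: 54 00 00 08 ⇒ word 0x54000008 (big)
  top 6b → 0x15 → bra [J]
  imm@[25:0]=0x8 ⇒ #8
  target = base 0x5f44 + off 0x4c + 4 + imm 8 = 0x5f9c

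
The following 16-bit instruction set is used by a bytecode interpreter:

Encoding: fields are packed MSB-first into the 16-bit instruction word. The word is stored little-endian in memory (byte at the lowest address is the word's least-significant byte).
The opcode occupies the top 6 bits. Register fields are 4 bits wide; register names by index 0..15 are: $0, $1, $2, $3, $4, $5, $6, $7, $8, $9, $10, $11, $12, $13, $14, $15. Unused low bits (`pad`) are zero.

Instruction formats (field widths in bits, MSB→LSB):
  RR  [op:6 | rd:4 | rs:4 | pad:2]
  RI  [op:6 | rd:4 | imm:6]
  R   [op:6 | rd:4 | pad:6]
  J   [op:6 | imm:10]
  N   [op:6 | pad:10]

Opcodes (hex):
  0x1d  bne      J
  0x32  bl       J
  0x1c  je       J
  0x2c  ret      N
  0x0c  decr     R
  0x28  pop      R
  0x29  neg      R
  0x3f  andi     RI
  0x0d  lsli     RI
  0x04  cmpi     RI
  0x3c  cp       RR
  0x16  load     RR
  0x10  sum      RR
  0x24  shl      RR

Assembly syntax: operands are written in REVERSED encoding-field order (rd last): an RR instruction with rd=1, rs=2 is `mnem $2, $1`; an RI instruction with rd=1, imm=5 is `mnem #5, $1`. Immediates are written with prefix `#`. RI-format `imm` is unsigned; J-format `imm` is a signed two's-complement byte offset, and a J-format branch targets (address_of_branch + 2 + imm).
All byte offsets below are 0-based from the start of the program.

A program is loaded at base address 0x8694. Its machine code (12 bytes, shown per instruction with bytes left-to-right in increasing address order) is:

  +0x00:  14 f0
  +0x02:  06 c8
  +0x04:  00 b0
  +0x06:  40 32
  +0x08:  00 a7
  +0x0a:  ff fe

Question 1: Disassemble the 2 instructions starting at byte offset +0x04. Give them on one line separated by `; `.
off 0x04: read 00 b0 as little → 0xb000
  opcode bits[15:10]=0x2c: ret/N
off 0x06: read 40 32 as little → 0x3240
  opcode bits[15:10]=0xc: decr/R
  [9:6] rd=9 = $9

ret; decr $9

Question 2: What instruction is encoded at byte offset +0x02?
+0x02: 06 c8 ⇒ word 0xc806 (little)
  top 6b → 0x32 → bl [J]
  imm@[9:0]=0x6 ⇒ #6

bl #6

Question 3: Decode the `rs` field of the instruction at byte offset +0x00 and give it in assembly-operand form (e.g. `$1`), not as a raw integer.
off 0x00: read 14 f0 as little → 0xf014
  op=0xf014>>10=0x3c ⇒ cp (RR)
  rd@[9:6]=0x0 ⇒ $0
  rs@[5:2]=0x5 ⇒ $5

$5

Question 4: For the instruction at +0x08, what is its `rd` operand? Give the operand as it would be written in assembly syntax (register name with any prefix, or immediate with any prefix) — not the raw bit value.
off 0x08: read 00 a7 as little → 0xa700
  top 6b → 0x29 → neg [R]
  rd@[9:6]=0xc ⇒ $12

$12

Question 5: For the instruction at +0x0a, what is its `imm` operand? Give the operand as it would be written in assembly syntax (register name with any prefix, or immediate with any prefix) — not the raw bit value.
#63

[0a] ff fe → 0xfeff
  opcode bits[15:10]=0x3f: andi/RI
  [9:6] rd=11 = $11
  [5:0] imm=63 = #63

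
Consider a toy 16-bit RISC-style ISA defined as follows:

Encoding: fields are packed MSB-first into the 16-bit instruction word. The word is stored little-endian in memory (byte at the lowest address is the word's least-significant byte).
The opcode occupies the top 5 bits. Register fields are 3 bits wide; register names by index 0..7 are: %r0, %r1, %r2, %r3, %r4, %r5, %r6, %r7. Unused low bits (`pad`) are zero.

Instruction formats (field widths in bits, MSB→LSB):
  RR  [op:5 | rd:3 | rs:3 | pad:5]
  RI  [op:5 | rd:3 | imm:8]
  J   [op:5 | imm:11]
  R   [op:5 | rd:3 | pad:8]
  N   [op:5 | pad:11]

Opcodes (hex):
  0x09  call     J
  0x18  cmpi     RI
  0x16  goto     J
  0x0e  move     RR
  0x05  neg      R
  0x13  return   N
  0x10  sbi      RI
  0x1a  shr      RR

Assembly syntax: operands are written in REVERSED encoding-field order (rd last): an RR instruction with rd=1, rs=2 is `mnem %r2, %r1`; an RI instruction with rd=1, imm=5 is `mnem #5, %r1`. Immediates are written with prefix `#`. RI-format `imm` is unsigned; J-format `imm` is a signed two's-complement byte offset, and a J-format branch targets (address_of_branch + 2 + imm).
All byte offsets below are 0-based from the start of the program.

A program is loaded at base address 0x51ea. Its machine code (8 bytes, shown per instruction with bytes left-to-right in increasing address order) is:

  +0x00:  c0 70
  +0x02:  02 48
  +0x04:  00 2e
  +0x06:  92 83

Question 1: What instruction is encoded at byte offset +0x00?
off 0x00: read c0 70 as little → 0x70c0
  top 5b → 0xe → move [RR]
  rd: (w>>8)&0x7=0x0 → %r0
  rs: (w>>5)&0x7=0x6 → %r6

move %r6, %r0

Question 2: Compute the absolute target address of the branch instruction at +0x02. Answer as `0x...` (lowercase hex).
@+02  little-endian(02 48) = 0x4802
  top 5b → 0x9 → call [J]
  imm@[10:0]=0x2 ⇒ #2
  target = base 0x51ea + off 0x02 + 2 + imm 2 = 0x51f0

0x51f0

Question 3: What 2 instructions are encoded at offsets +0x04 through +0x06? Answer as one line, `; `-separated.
@+04  little-endian(00 2e) = 0x2e00
  op=0x2e00>>11=0x5 ⇒ neg (R)
  [10:8] rd=6 = %r6
@+06  little-endian(92 83) = 0x8392
  op=0x8392>>11=0x10 ⇒ sbi (RI)
  [10:8] rd=3 = %r3
  [7:0] imm=146 = #146

neg %r6; sbi #146, %r3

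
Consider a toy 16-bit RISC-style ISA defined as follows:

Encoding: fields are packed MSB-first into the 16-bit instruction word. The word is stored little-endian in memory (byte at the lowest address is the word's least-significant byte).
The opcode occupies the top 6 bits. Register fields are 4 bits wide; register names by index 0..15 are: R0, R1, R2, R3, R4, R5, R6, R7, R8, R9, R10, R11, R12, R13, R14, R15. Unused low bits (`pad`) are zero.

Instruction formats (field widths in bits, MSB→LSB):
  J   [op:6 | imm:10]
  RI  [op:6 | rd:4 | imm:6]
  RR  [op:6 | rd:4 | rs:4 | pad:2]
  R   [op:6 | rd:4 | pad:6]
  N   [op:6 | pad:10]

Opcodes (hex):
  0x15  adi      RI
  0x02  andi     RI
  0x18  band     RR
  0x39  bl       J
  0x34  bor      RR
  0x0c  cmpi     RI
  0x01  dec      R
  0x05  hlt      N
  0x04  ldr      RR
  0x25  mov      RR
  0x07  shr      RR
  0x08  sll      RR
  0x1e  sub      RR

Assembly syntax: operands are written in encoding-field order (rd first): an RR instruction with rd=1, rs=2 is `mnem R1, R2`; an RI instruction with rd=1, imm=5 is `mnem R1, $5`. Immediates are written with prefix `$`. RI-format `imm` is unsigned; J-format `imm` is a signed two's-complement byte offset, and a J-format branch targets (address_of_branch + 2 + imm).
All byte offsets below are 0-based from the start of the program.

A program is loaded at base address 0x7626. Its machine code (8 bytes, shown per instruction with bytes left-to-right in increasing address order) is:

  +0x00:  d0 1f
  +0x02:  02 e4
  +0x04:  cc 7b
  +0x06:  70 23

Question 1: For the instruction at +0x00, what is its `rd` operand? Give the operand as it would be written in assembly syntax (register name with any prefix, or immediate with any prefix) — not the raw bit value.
R15

[00] d0 1f → 0x1fd0
  top 6b → 0x7 → shr [RR]
  rd@[9:6]=0xf ⇒ R15
  rs@[5:2]=0x4 ⇒ R4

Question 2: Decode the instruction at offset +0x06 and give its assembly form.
sll R13, R12

+0x06: 70 23 ⇒ word 0x2370 (little)
  opcode bits[15:10]=0x8: sll/RR
  rd: (w>>6)&0xf=0xd → R13
  rs: (w>>2)&0xf=0xc → R12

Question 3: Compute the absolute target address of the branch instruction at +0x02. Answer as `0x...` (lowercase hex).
0x762c

+0x02: 02 e4 ⇒ word 0xe402 (little)
  op=0xe402>>10=0x39 ⇒ bl (J)
  imm@[9:0]=0x2 ⇒ $2
  target = base 0x7626 + off 0x02 + 2 + imm 2 = 0x762c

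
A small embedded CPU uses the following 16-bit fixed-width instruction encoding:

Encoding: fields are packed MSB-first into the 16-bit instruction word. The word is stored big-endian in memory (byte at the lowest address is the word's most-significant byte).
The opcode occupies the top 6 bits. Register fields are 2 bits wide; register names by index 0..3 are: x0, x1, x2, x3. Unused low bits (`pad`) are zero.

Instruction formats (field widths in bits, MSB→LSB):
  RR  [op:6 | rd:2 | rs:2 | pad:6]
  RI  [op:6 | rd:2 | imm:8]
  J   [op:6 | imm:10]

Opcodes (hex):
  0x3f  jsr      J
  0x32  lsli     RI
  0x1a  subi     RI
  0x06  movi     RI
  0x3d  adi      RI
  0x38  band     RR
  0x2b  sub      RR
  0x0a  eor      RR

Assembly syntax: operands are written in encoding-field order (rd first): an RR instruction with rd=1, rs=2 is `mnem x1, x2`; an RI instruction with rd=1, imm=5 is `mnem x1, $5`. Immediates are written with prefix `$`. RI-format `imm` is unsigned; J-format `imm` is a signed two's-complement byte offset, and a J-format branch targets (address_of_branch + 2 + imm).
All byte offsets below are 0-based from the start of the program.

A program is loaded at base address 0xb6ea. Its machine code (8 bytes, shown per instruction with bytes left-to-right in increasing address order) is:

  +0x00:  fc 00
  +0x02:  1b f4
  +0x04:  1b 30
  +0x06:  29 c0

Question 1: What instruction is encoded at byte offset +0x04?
movi x3, $48

[04] 1b 30 → 0x1b30
  op=0x1b30>>10=0x6 ⇒ movi (RI)
  [9:8] rd=3 = x3
  [7:0] imm=48 = $48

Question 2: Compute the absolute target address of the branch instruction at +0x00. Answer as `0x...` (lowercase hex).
[00] fc 00 → 0xfc00
  top 6b → 0x3f → jsr [J]
  [9:0] imm=0 = $0
  target = base 0xb6ea + off 0x00 + 2 + imm 0 = 0xb6ec

0xb6ec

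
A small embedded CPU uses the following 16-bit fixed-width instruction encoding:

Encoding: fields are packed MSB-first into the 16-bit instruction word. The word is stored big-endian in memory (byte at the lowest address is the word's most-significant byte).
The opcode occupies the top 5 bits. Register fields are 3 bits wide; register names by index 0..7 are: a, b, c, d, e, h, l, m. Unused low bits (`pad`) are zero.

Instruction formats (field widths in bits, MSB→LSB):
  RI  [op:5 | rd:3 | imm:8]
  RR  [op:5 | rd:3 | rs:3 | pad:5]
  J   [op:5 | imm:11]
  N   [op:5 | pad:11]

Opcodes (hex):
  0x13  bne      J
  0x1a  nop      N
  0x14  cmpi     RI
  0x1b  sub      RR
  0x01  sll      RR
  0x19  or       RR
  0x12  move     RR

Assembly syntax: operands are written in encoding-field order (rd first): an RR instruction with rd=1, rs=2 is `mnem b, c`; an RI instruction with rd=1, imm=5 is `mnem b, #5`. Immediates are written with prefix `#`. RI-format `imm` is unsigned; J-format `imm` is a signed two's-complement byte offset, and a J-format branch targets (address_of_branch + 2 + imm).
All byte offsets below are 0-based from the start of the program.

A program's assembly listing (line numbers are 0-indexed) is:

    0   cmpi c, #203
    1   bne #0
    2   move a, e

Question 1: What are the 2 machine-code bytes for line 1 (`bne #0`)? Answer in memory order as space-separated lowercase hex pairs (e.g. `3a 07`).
1. bne fields op=0x13:5|imm=0:11 → word 9800h → 98 00

98 00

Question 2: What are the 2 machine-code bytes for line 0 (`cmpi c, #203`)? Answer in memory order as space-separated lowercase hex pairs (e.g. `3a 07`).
0. cmpi fields op=0x14:5|rd=2:3|imm=203:8 → word a2cbh → a2 cb

a2 cb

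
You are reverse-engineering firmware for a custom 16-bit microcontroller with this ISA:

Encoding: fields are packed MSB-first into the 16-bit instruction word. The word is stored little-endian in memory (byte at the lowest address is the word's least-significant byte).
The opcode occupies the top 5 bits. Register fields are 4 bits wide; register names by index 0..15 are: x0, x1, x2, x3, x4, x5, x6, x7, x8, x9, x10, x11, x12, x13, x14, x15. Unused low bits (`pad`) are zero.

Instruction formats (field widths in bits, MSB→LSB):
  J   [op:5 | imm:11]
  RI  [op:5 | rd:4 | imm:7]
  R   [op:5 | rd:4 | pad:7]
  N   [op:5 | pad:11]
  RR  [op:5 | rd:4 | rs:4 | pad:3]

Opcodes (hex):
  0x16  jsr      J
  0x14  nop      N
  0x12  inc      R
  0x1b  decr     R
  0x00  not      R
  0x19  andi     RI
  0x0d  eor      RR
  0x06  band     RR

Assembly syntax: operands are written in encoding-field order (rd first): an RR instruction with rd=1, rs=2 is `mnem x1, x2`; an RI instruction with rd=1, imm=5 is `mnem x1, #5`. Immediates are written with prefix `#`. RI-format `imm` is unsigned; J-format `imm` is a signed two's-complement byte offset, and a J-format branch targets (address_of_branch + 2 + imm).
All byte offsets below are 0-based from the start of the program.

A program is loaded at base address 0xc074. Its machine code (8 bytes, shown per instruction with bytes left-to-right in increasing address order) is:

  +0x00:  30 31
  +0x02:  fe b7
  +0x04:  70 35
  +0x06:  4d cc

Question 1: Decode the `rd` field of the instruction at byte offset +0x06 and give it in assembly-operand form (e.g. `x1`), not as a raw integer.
off 0x06: read 4d cc as little → 0xcc4d
  opcode bits[15:11]=0x19: andi/RI
  rd@[10:7]=0x8 ⇒ x8
  imm@[6:0]=0x4d ⇒ #77

x8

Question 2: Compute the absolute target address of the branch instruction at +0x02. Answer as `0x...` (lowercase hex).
off 0x02: read fe b7 as little → 0xb7fe
  top 5b → 0x16 → jsr [J]
  imm@[10:0]=0x7fe (s11→-2) ⇒ #-2
  target = base 0xc074 + off 0x02 + 2 + imm -2 = 0xc076

0xc076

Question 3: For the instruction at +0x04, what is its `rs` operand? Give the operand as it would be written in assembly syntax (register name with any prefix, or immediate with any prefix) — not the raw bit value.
@+04  little-endian(70 35) = 0x3570
  opcode bits[15:11]=0x6: band/RR
  [10:7] rd=10 = x10
  [6:3] rs=14 = x14

x14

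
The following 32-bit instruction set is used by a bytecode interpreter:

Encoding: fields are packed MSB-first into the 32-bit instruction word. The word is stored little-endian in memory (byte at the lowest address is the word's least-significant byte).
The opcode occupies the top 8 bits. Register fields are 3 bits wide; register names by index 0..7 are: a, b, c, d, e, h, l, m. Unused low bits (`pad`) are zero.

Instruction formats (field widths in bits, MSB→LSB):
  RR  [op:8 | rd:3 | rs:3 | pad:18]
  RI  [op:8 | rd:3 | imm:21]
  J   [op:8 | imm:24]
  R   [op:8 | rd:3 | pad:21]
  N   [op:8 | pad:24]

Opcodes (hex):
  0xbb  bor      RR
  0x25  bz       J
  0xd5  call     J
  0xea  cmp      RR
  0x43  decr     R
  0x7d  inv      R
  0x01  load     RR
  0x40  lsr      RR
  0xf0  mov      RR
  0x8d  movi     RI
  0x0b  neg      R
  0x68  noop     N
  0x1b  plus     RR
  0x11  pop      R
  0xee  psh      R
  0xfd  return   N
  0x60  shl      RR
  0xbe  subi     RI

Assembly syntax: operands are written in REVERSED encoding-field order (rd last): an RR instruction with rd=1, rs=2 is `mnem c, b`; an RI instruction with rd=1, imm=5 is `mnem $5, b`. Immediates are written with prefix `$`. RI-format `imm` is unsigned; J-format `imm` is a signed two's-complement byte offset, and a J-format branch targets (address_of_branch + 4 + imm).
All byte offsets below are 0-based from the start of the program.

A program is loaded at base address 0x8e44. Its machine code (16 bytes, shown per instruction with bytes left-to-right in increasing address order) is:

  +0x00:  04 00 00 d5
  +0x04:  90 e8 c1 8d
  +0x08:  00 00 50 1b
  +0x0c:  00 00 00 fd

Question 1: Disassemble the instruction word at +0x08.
plus e, c

off 0x08: read 00 00 50 1b as little → 0x1b500000
  top 8b → 0x1b → plus [RR]
  rd@[23:21]=0x2 ⇒ c
  rs@[20:18]=0x4 ⇒ e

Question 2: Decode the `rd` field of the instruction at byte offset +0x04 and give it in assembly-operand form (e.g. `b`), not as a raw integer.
l

off 0x04: read 90 e8 c1 8d as little → 0x8dc1e890
  opcode bits[31:24]=0x8d: movi/RI
  rd@[23:21]=0x6 ⇒ l
  imm@[20:0]=0x1e890 ⇒ $125072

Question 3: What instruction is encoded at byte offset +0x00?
off 0x00: read 04 00 00 d5 as little → 0xd5000004
  top 8b → 0xd5 → call [J]
  imm: (w>>0)&0xffffff=0x4 → $4

call $4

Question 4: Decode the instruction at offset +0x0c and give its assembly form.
return

@+0c  little-endian(00 00 00 fd) = 0xfd000000
  opcode bits[31:24]=0xfd: return/N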